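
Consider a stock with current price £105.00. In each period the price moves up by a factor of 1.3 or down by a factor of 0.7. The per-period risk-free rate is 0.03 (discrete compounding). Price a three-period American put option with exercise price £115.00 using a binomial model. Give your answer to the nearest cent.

Risk-neutral probability p = (1 + 0.03 − 0.7)/(1.3 − 0.7) = 0.3300/0.6000 = 0.5500
Terminal stock prices: S_uuu = 230.7, S_uud = 124.2, S_udd = 66.88, S_ddd = 36.01
Terminal payoffs (K − S): max(-115.7, 0) = 0, max(-9.215, 0) = 0, max(48.12, 0) = 48.12, max(78.99, 0) = 78.99
Node uu (S = 177.5): continuation = 1/1.03·[0.5500·0.0000 + 0.4500·0.0000] = 0.0000; exercise value = 0.0000 ≤ continuation, so V_uu = 0.0000
Node ud (S = 95.55): continuation = 1/1.03·[0.5500·0.0000 + 0.4500·48.1150] = 21.0211; exercise value = 19.4500 ≤ continuation, so V_ud = 21.0211
Node dd (S = 51.45): continuation = 1/1.03·[0.5500·48.1150 + 0.4500·78.9850] = 60.2005; exercise value = 63.5500 > continuation, so V_dd = 63.5500 (exercise)
Node u (S = 136.5): continuation = 1/1.03·[0.5500·0.0000 + 0.4500·21.0211] = 9.1840; exercise value = 0.0000 ≤ continuation, so V_u = 9.1840
Node d (S = 73.5): continuation = 1/1.03·[0.5500·21.0211 + 0.4500·63.5500] = 38.9894; exercise value = 41.5000 > continuation, so V_d = 41.5000 (exercise)
Node 0 (S = 105): continuation = 1/1.03·[0.5500·9.1840 + 0.4500·41.5000] = 23.0351; exercise value = 10.0000 ≤ continuation, so V_0 = 23.0351

£23.04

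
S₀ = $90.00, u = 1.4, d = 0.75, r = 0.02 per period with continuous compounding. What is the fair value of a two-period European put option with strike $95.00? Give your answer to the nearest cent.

Risk-neutral probability p = (e^0.02 − 0.75)/(1.4 − 0.75) = 0.2702/0.6500 = 0.4157
Terminal stock prices: S_uu = 176.4, S_ud = 94.5, S_dd = 50.62
Terminal payoffs (K − S): max(-81.4, 0) = 0, max(0.5, 0) = 0.5, max(44.38, 0) = 44.38
Node u (S = 126): V_u = e^(−0.02)·[0.4157·0.0000 + 0.5843·0.5000] = 0.2864
Node d (S = 67.5): V_d = e^(−0.02)·[0.4157·0.5000 + 0.5843·44.3750] = 25.6189
Node 0 (S = 90): V_0 = e^(−0.02)·[0.4157·0.2864 + 0.5843·25.6189] = 14.7895

$14.79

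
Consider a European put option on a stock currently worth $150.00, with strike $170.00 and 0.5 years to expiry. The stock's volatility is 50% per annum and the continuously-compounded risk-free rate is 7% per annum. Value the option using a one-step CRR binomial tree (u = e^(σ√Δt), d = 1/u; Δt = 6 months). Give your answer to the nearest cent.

$33.61

CRR parameters: u = e^(σ√Δt) = e^(0.5·√0.5) = 1.4241, d = 1/u = 0.7022
Per-period rate: rΔt = 0.07·0.5 = 0.035, so R = e^0.035 = 1.0356
Risk-neutral probability p = (e^0.035 − 0.7022)/(1.4241 − 0.7022) = 0.3334/0.7219 = 0.4619
Terminal stock prices: S_u = 213.6, S_d = 105.3
Terminal payoffs (K − S): max(-43.62, 0) = 0, max(64.67, 0) = 64.67
Node 0 (S = 150): V_0 = e^(−0.035)·[0.4619·0.0000 + 0.5381·64.6717] = 33.6054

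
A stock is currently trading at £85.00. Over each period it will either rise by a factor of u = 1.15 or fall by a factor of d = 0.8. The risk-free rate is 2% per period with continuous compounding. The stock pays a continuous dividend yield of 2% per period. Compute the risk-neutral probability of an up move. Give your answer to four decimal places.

p = 0.5714

Per-period risk-free factor R = e^0.02 = 1.0202; dividend-adjusted growth = e^(0.02−0.02) = 1.0000.
Risk-neutral probability p = (1.0000 − 0.8)/(1.15 − 0.8) = 0.2000/0.3500 = 0.5714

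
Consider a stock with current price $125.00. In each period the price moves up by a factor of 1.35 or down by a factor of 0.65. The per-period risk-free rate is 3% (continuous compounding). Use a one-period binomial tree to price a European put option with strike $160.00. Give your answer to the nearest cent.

Risk-neutral probability p = (e^0.03 − 0.65)/(1.35 − 0.65) = 0.3805/0.7000 = 0.5435
Terminal stock prices: S_u = 168.8, S_d = 81.25
Terminal payoffs (K − S): max(-8.75, 0) = 0, max(78.75, 0) = 78.75
Node 0 (S = 125): V_0 = e^(−0.03)·[0.5435·0.0000 + 0.4565·78.7500] = 34.8864

$34.89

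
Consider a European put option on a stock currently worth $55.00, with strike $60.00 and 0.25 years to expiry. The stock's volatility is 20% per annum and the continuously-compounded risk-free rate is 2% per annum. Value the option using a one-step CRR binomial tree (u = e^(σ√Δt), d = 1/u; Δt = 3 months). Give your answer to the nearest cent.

$5.09

CRR parameters: u = e^(σ√Δt) = e^(0.2·√0.25) = 1.1052, d = 1/u = 0.9048
Per-period rate: rΔt = 0.02·0.25 = 0.005, so R = e^0.005 = 1.0050
Risk-neutral probability p = (e^0.005 − 0.9048)/(1.1052 − 0.9048) = 0.1002/0.2003 = 0.5000
Terminal stock prices: S_u = 60.78, S_d = 49.77
Terminal payoffs (K − S): max(-0.7844, 0) = 0, max(10.23, 0) = 10.23
Node 0 (S = 55): V_0 = e^(−0.005)·[0.5000·0.0000 + 0.5000·10.2339] = 5.0910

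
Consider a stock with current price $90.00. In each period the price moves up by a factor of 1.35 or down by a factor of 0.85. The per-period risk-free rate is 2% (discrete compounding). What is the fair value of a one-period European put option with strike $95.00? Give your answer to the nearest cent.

Risk-neutral probability p = (1 + 0.02 − 0.85)/(1.35 − 0.85) = 0.1700/0.5000 = 0.3400
Terminal stock prices: S_u = 121.5, S_d = 76.5
Terminal payoffs (K − S): max(-26.5, 0) = 0, max(18.5, 0) = 18.5
Node 0 (S = 90): V_0 = 1/1.02·[0.3400·0.0000 + 0.6600·18.5000] = 11.9706

$11.97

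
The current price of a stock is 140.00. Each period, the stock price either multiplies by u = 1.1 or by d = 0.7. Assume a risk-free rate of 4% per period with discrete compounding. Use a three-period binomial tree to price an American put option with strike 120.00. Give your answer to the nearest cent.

4.75

Risk-neutral probability p = (1 + 0.04 − 0.7)/(1.1 − 0.7) = 0.3400/0.4000 = 0.8500
Terminal stock prices: S_uuu = 186.3, S_uud = 118.6, S_udd = 75.46, S_ddd = 48.02
Terminal payoffs (K − S): max(-66.34, 0) = 0, max(1.42, 0) = 1.42, max(44.54, 0) = 44.54, max(71.98, 0) = 71.98
Node uu (S = 169.4): continuation = 1/1.04·[0.8500·0.0000 + 0.1500·1.4200] = 0.2048; exercise value = 0.0000 ≤ continuation, so V_uu = 0.2048
Node ud (S = 107.8): continuation = 1/1.04·[0.8500·1.4200 + 0.1500·44.5400] = 7.5846; exercise value = 12.2000 > continuation, so V_ud = 12.2000 (exercise)
Node dd (S = 68.6): continuation = 1/1.04·[0.8500·44.5400 + 0.1500·71.9800] = 46.7846; exercise value = 51.4000 > continuation, so V_dd = 51.4000 (exercise)
Node u (S = 154): continuation = 1/1.04·[0.8500·0.2048 + 0.1500·12.2000] = 1.9270; exercise value = 0.0000 ≤ continuation, so V_u = 1.9270
Node d (S = 98): continuation = 1/1.04·[0.8500·12.2000 + 0.1500·51.4000] = 17.3846; exercise value = 22.0000 > continuation, so V_d = 22.0000 (exercise)
Node 0 (S = 140): continuation = 1/1.04·[0.8500·1.9270 + 0.1500·22.0000] = 4.7480; exercise value = 0.0000 ≤ continuation, so V_0 = 4.7480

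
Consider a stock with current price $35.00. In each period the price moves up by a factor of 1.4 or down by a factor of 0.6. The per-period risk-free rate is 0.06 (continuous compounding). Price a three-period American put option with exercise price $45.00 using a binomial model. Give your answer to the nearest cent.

$13.38

Risk-neutral probability p = (e^0.06 − 0.6)/(1.4 − 0.6) = 0.4618/0.8000 = 0.5773
Terminal stock prices: S_uuu = 96.04, S_uud = 41.16, S_udd = 17.64, S_ddd = 7.56
Terminal payoffs (K − S): max(-51.04, 0) = 0, max(3.84, 0) = 3.84, max(27.36, 0) = 27.36, max(37.44, 0) = 37.44
Node uu (S = 68.6): continuation = e^(−0.06)·[0.5773·0.0000 + 0.4227·3.8400] = 1.5287; exercise value = 0.0000 ≤ continuation, so V_uu = 1.5287
Node ud (S = 29.4): continuation = e^(−0.06)·[0.5773·3.8400 + 0.4227·27.3600] = 12.9794; exercise value = 15.6000 > continuation, so V_ud = 15.6000 (exercise)
Node dd (S = 12.6): continuation = e^(−0.06)·[0.5773·27.3600 + 0.4227·37.4400] = 29.7794; exercise value = 32.4000 > continuation, so V_dd = 32.4000 (exercise)
Node u (S = 49): continuation = e^(−0.06)·[0.5773·1.5287 + 0.4227·15.6000] = 7.0413; exercise value = 0.0000 ≤ continuation, so V_u = 7.0413
Node d (S = 21): continuation = e^(−0.06)·[0.5773·15.6000 + 0.4227·32.4000] = 21.3794; exercise value = 24.0000 > continuation, so V_d = 24.0000 (exercise)
Node 0 (S = 35): continuation = e^(−0.06)·[0.5773·7.0413 + 0.4227·24.0000] = 13.3823; exercise value = 10.0000 ≤ continuation, so V_0 = 13.3823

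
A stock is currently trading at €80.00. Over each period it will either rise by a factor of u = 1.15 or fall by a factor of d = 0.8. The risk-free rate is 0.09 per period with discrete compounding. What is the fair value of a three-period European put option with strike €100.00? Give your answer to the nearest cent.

€6.74

Risk-neutral probability p = (1 + 0.09 − 0.8)/(1.15 − 0.8) = 0.2900/0.3500 = 0.8286
Terminal stock prices: S_uuu = 121.7, S_uud = 84.64, S_udd = 58.88, S_ddd = 40.96
Terminal payoffs (K − S): max(-21.67, 0) = 0, max(15.36, 0) = 15.36, max(41.12, 0) = 41.12, max(59.04, 0) = 59.04
Node uu (S = 105.8): V_uu = 1/1.09·[0.8286·0.0000 + 0.1714·15.3600] = 2.4157
Node ud (S = 73.6): V_ud = 1/1.09·[0.8286·15.3600 + 0.1714·41.1200] = 18.1431
Node dd (S = 51.2): V_dd = 1/1.09·[0.8286·41.1200 + 0.1714·59.0400] = 40.5431
Node u (S = 92): V_u = 1/1.09·[0.8286·2.4157 + 0.1714·18.1431] = 4.6898
Node d (S = 64): V_d = 1/1.09·[0.8286·18.1431 + 0.1714·40.5431] = 20.1680
Node 0 (S = 80): V_0 = 1/1.09·[0.8286·4.6898 + 0.1714·20.1680] = 6.7369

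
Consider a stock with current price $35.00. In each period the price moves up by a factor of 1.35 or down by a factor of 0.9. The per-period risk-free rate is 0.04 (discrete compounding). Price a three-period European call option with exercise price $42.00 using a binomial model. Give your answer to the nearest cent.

$3.92

Risk-neutral probability p = (1 + 0.04 − 0.9)/(1.35 − 0.9) = 0.1400/0.4500 = 0.3111
Terminal stock prices: S_uuu = 86.11, S_uud = 57.41, S_udd = 38.27, S_ddd = 25.52
Terminal payoffs (S − K): max(44.11, 0) = 44.11, max(15.41, 0) = 15.41, max(-3.727, 0) = 0, max(-16.48, 0) = 0
Node uu (S = 63.79): V_uu = 1/1.04·[0.3111·44.1131 + 0.6889·15.4088] = 23.4029
Node ud (S = 42.52): V_ud = 1/1.04·[0.3111·15.4088 + 0.6889·0.0000] = 4.6095
Node dd (S = 28.35): V_dd = 1/1.04·[0.3111·0.0000 + 0.6889·0.0000] = 0.0000
Node u (S = 47.25): V_u = 1/1.04·[0.3111·23.4029 + 0.6889·4.6095] = 10.0541
Node d (S = 31.5): V_d = 1/1.04·[0.3111·4.6095 + 0.6889·0.0000] = 1.3789
Node 0 (S = 35): V_0 = 1/1.04·[0.3111·10.0541 + 0.6889·1.3789] = 3.9210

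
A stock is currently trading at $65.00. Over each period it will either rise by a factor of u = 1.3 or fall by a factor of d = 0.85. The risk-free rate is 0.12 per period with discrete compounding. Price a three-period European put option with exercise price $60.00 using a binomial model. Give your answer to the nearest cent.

$0.91

Risk-neutral probability p = (1 + 0.12 − 0.85)/(1.3 − 0.85) = 0.2700/0.4500 = 0.6000
Terminal stock prices: S_uuu = 142.8, S_uud = 93.37, S_udd = 61.05, S_ddd = 39.92
Terminal payoffs (K − S): max(-82.81, 0) = 0, max(-33.37, 0) = 0, max(-1.051, 0) = 0, max(20.08, 0) = 20.08
Node uu (S = 109.9): V_uu = 1/1.12·[0.6000·0.0000 + 0.4000·0.0000] = 0.0000
Node ud (S = 71.83): V_ud = 1/1.12·[0.6000·0.0000 + 0.4000·0.0000] = 0.0000
Node dd (S = 46.96): V_dd = 1/1.12·[0.6000·0.0000 + 0.4000·20.0819] = 7.1721
Node u (S = 84.5): V_u = 1/1.12·[0.6000·0.0000 + 0.4000·0.0000] = 0.0000
Node d (S = 55.25): V_d = 1/1.12·[0.6000·0.0000 + 0.4000·7.1721] = 2.5615
Node 0 (S = 65): V_0 = 1/1.12·[0.6000·0.0000 + 0.4000·2.5615] = 0.9148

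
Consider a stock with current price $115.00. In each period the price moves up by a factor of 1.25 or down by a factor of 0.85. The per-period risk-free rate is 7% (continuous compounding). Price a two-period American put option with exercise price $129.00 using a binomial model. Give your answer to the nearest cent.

$14.39

Risk-neutral probability p = (e^0.07 − 0.85)/(1.25 − 0.85) = 0.2225/0.4000 = 0.5563
Terminal stock prices: S_uu = 179.7, S_ud = 122.2, S_dd = 83.09
Terminal payoffs (K − S): max(-50.69, 0) = 0, max(6.812, 0) = 6.812, max(45.91, 0) = 45.91
Node u (S = 143.8): continuation = e^(−0.07)·[0.5563·0.0000 + 0.4437·6.8125] = 2.8185; exercise value = 0.0000 ≤ continuation, so V_u = 2.8185
Node d (S = 97.75): continuation = e^(−0.07)·[0.5563·6.8125 + 0.4437·45.9125] = 22.5288; exercise value = 31.2500 > continuation, so V_d = 31.2500 (exercise)
Node 0 (S = 115): continuation = e^(−0.07)·[0.5563·2.8185 + 0.4437·31.2500] = 14.3910; exercise value = 14.0000 ≤ continuation, so V_0 = 14.3910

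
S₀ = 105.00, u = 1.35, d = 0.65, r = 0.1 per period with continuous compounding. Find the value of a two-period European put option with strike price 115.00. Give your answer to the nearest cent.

Risk-neutral probability p = (e^0.1 − 0.65)/(1.35 − 0.65) = 0.4552/0.7000 = 0.6502
Terminal stock prices: S_uu = 191.4, S_ud = 92.14, S_dd = 44.36
Terminal payoffs (K − S): max(-76.36, 0) = 0, max(22.86, 0) = 22.86, max(70.64, 0) = 70.64
Node u (S = 141.8): V_u = e^(−0.1)·[0.6502·0.0000 + 0.3498·22.8625] = 7.2353
Node d (S = 68.25): V_d = e^(−0.1)·[0.6502·22.8625 + 0.3498·70.6375] = 35.8063
Node 0 (S = 105): V_0 = e^(−0.1)·[0.6502·7.2353 + 0.3498·35.8063] = 15.5887

15.59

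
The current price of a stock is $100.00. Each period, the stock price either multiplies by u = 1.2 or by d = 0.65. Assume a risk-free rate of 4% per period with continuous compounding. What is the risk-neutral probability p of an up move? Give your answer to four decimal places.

Risk-neutral probability p = (e^0.04 − 0.65)/(1.2 − 0.65) = 0.3908/0.5500 = 0.7106

p = 0.7106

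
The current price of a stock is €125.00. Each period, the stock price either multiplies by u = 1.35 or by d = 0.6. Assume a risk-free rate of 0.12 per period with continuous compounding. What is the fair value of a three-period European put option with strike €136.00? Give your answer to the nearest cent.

€11.74

Risk-neutral probability p = (e^0.12 − 0.6)/(1.35 − 0.6) = 0.5275/0.7500 = 0.7033
Terminal stock prices: S_uuu = 307.5, S_uud = 136.7, S_udd = 60.75, S_ddd = 27
Terminal payoffs (K − S): max(-171.5, 0) = 0, max(-0.6875, 0) = 0, max(75.25, 0) = 75.25, max(109, 0) = 109
Node uu (S = 227.8): V_uu = e^(−0.12)·[0.7033·0.0000 + 0.2967·0.0000] = 0.0000
Node ud (S = 101.2): V_ud = e^(−0.12)·[0.7033·0.0000 + 0.2967·75.2500] = 19.8000
Node dd (S = 45): V_dd = e^(−0.12)·[0.7033·75.2500 + 0.2967·109.0000] = 75.6212
Node u (S = 168.8): V_u = e^(−0.12)·[0.7033·0.0000 + 0.2967·19.8000] = 5.2099
Node d (S = 75): V_d = e^(−0.12)·[0.7033·19.8000 + 0.2967·75.6212] = 32.2489
Node 0 (S = 125): V_0 = e^(−0.12)·[0.7033·5.2099 + 0.2967·32.2489] = 11.7353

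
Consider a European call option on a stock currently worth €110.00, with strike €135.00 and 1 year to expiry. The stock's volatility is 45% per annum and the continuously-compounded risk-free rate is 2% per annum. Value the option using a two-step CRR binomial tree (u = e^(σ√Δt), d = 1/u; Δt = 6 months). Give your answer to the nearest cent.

CRR parameters: u = e^(σ√Δt) = e^(0.45·√0.5) = 1.3746, d = 1/u = 0.7275
Per-period rate: rΔt = 0.02·0.5 = 0.01, so R = e^0.01 = 1.0101
Risk-neutral probability p = (e^0.01 − 0.7275)/(1.3746 − 0.7275) = 0.2826/0.6472 = 0.4366
Terminal stock prices: S_uu = 207.9, S_ud = 110, S_dd = 58.21
Terminal payoffs (S − K): max(72.86, 0) = 72.86, max(-25, 0) = 0, max(-76.79, 0) = 0
Node u (S = 151.2): V_u = e^(−0.01)·[0.4366·72.8624 + 0.5634·0.0000] = 31.4984
Node d (S = 80.02): V_d = e^(−0.01)·[0.4366·0.0000 + 0.5634·0.0000] = 0.0000
Node 0 (S = 110): V_0 = e^(−0.01)·[0.4366·31.4984 + 0.5634·0.0000] = 13.6167

€13.62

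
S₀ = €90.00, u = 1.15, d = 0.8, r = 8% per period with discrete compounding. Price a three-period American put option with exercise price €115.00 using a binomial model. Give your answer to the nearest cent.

Risk-neutral probability p = (1 + 0.08 − 0.8)/(1.15 − 0.8) = 0.2800/0.3500 = 0.8000
Terminal stock prices: S_uuu = 136.9, S_uud = 95.22, S_udd = 66.24, S_ddd = 46.08
Terminal payoffs (K − S): max(-21.88, 0) = 0, max(19.78, 0) = 19.78, max(48.76, 0) = 48.76, max(68.92, 0) = 68.92
Node uu (S = 119): continuation = 1/1.08·[0.8000·0.0000 + 0.2000·19.7800] = 3.6630; exercise value = 0.0000 ≤ continuation, so V_uu = 3.6630
Node ud (S = 82.8): continuation = 1/1.08·[0.8000·19.7800 + 0.2000·48.7600] = 23.6815; exercise value = 32.2000 > continuation, so V_ud = 32.2000 (exercise)
Node dd (S = 57.6): continuation = 1/1.08·[0.8000·48.7600 + 0.2000·68.9200] = 48.8815; exercise value = 57.4000 > continuation, so V_dd = 57.4000 (exercise)
Node u (S = 103.5): continuation = 1/1.08·[0.8000·3.6630 + 0.2000·32.2000] = 8.6763; exercise value = 11.5000 > continuation, so V_u = 11.5000 (exercise)
Node d (S = 72): continuation = 1/1.08·[0.8000·32.2000 + 0.2000·57.4000] = 34.4815; exercise value = 43.0000 > continuation, so V_d = 43.0000 (exercise)
Node 0 (S = 90): continuation = 1/1.08·[0.8000·11.5000 + 0.2000·43.0000] = 16.4815; exercise value = 25.0000 > continuation, so V_0 = 25.0000 (exercise)

€25.00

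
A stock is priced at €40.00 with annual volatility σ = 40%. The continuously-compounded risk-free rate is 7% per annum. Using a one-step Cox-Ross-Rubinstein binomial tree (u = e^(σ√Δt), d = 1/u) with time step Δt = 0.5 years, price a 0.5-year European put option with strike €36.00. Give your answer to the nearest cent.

CRR parameters: u = e^(σ√Δt) = e^(0.4·√0.5) = 1.3269, d = 1/u = 0.7536
Per-period rate: rΔt = 0.07·0.5 = 0.035, so R = e^0.035 = 1.0356
Risk-neutral probability p = (e^0.035 − 0.7536)/(1.3269 − 0.7536) = 0.2820/0.5733 = 0.4919
Terminal stock prices: S_u = 53.08, S_d = 30.15
Terminal payoffs (K − S): max(-17.08, 0) = 0, max(5.854, 0) = 5.854
Node 0 (S = 40): V_0 = e^(−0.035)·[0.4919·0.0000 + 0.5081·5.8545] = 2.8724

€2.87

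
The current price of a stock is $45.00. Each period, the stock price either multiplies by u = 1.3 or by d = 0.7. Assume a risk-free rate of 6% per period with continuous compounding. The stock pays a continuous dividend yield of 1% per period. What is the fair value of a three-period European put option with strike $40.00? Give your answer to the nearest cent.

Per-period risk-free factor R = e^0.06 = 1.0618; dividend-adjusted growth = e^(0.06−0.01) = 1.0513.
Risk-neutral probability p = (1.0513 − 0.7)/(1.3 − 0.7) = 0.3513/0.6000 = 0.5855
Terminal stock prices: S_uuu = 98.87, S_uud = 53.24, S_udd = 28.66, S_ddd = 15.43
Terminal payoffs (K − S): max(-58.87, 0) = 0, max(-13.24, 0) = 0, max(11.34, 0) = 11.34, max(24.57, 0) = 24.57
Node uu (S = 76.05): V_uu = e^(−0.06)·[0.5855·0.0000 + 0.4145·0.0000] = 0.0000
Node ud (S = 40.95): V_ud = e^(−0.06)·[0.5855·0.0000 + 0.4145·11.3350] = 4.4253
Node dd (S = 22.05): V_dd = e^(−0.06)·[0.5855·11.3350 + 0.4145·24.5650] = 15.8400
Node u (S = 58.5): V_u = e^(−0.06)·[0.5855·0.0000 + 0.4145·4.4253] = 1.7277
Node d (S = 31.5): V_d = e^(−0.06)·[0.5855·4.4253 + 0.4145·15.8400] = 8.6239
Node 0 (S = 45): V_0 = e^(−0.06)·[0.5855·1.7277 + 0.4145·8.6239] = 4.3194

$4.32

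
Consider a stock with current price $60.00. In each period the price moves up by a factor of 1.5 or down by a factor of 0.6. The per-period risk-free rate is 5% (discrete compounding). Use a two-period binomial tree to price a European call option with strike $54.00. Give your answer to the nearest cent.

$18.37

Risk-neutral probability p = (1 + 0.05 − 0.6)/(1.5 − 0.6) = 0.4500/0.9000 = 0.5000
Terminal stock prices: S_uu = 135, S_ud = 54, S_dd = 21.6
Terminal payoffs (S − K): max(81, 0) = 81, max(0, 0) = 0, max(-32.4, 0) = 0
Node u (S = 90): V_u = 1/1.05·[0.5000·81.0000 + 0.5000·0.0000] = 38.5714
Node d (S = 36): V_d = 1/1.05·[0.5000·0.0000 + 0.5000·0.0000] = 0.0000
Node 0 (S = 60): V_0 = 1/1.05·[0.5000·38.5714 + 0.5000·0.0000] = 18.3673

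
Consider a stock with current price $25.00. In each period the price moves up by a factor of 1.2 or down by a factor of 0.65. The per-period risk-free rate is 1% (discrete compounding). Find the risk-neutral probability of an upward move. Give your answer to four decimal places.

p = 0.6545

Risk-neutral probability p = (1 + 0.01 − 0.65)/(1.2 − 0.65) = 0.3600/0.5500 = 0.6545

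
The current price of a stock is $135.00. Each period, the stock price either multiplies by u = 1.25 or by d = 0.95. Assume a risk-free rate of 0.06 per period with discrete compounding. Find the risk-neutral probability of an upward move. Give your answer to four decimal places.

Risk-neutral probability p = (1 + 0.06 − 0.95)/(1.25 − 0.95) = 0.1100/0.3000 = 0.3667

p = 0.3667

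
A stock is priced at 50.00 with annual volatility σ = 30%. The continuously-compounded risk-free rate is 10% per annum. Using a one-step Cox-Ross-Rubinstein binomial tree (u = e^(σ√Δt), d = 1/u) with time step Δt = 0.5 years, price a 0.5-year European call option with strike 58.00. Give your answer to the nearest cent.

CRR parameters: u = e^(σ√Δt) = e^(0.3·√0.5) = 1.2363, d = 1/u = 0.8089
Per-period rate: rΔt = 0.1·0.5 = 0.05, so R = e^0.05 = 1.0513
Risk-neutral probability p = (e^0.05 − 0.8089)/(1.2363 − 0.8089) = 0.2424/0.4275 = 0.5671
Terminal stock prices: S_u = 61.82, S_d = 40.44
Terminal payoffs (S − K): max(3.816, 0) = 3.816, max(-17.56, 0) = 0
Node 0 (S = 50): V_0 = e^(−0.05)·[0.5671·3.8156 + 0.4329·0.0000] = 2.0583

2.06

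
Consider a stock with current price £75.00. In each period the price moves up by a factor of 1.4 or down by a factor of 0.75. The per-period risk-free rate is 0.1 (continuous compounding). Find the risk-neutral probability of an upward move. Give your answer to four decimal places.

Risk-neutral probability p = (e^0.1 − 0.75)/(1.4 − 0.75) = 0.3552/0.6500 = 0.5464

p = 0.5464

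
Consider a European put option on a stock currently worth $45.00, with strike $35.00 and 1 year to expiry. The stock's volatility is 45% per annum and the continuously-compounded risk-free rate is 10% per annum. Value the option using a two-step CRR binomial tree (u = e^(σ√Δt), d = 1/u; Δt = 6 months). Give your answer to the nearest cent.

CRR parameters: u = e^(σ√Δt) = e^(0.45·√0.5) = 1.3746, d = 1/u = 0.7275
Per-period rate: rΔt = 0.1·0.5 = 0.05, so R = e^0.05 = 1.0513
Risk-neutral probability p = (e^0.05 − 0.7275)/(1.3746 − 0.7275) = 0.3238/0.6472 = 0.5003
Terminal stock prices: S_uu = 85.03, S_ud = 45, S_dd = 23.81
Terminal payoffs (K − S): max(-50.03, 0) = 0, max(-10, 0) = 0, max(11.19, 0) = 11.19
Node u (S = 61.86): V_u = e^(−0.05)·[0.5003·0.0000 + 0.4997·0.0000] = 0.0000
Node d (S = 32.74): V_d = e^(−0.05)·[0.5003·0.0000 + 0.4997·11.1862] = 5.3167
Node 0 (S = 45): V_0 = e^(−0.05)·[0.5003·0.0000 + 0.4997·5.3167] = 2.5270

$2.53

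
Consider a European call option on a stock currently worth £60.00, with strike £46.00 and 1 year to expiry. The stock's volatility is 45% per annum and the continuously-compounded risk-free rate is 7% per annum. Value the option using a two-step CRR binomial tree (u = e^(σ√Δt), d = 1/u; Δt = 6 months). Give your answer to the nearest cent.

CRR parameters: u = e^(σ√Δt) = e^(0.45·√0.5) = 1.3746, d = 1/u = 0.7275
Per-period rate: rΔt = 0.07·0.5 = 0.035, so R = e^0.035 = 1.0356
Risk-neutral probability p = (e^0.035 − 0.7275)/(1.3746 − 0.7275) = 0.3082/0.6472 = 0.4762
Terminal stock prices: S_uu = 113.4, S_ud = 60, S_dd = 31.75
Terminal payoffs (S − K): max(67.38, 0) = 67.38, max(14, 0) = 14, max(-14.25, 0) = 0
Node u (S = 82.48): V_u = e^(−0.035)·[0.4762·67.3795 + 0.5238·14.0000] = 38.0611
Node d (S = 43.65): V_d = e^(−0.035)·[0.4762·14.0000 + 0.5238·0.0000] = 6.4369
Node 0 (S = 60): V_0 = e^(−0.035)·[0.4762·38.0611 + 0.5238·6.4369] = 20.7555

£20.76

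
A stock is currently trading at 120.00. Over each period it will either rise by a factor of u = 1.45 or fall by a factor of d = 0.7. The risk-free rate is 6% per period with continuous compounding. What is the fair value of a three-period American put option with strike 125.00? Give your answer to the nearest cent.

24.31

Risk-neutral probability p = (e^0.06 − 0.7)/(1.45 − 0.7) = 0.3618/0.7500 = 0.4824
Terminal stock prices: S_uuu = 365.8, S_uud = 176.6, S_udd = 85.26, S_ddd = 41.16
Terminal payoffs (K − S): max(-240.8, 0) = 0, max(-51.61, 0) = 0, max(39.74, 0) = 39.74, max(83.84, 0) = 83.84
Node uu (S = 252.3): continuation = e^(−0.06)·[0.4824·0.0000 + 0.5176·0.0000] = 0.0000; exercise value = 0.0000 ≤ continuation, so V_uu = 0.0000
Node ud (S = 121.8): continuation = e^(−0.06)·[0.4824·0.0000 + 0.5176·39.7400] = 19.3697; exercise value = 3.2000 ≤ continuation, so V_ud = 19.3697
Node dd (S = 58.8): continuation = e^(−0.06)·[0.4824·39.7400 + 0.5176·83.8400] = 58.9206; exercise value = 66.2000 > continuation, so V_dd = 66.2000 (exercise)
Node u (S = 174): continuation = e^(−0.06)·[0.4824·0.0000 + 0.5176·19.3697] = 9.4410; exercise value = 0.0000 ≤ continuation, so V_u = 9.4410
Node d (S = 84): continuation = e^(−0.06)·[0.4824·19.3697 + 0.5176·66.2000] = 41.0673; exercise value = 41.0000 ≤ continuation, so V_d = 41.0673
Node 0 (S = 120): continuation = e^(−0.06)·[0.4824·9.4410 + 0.5176·41.0673] = 24.3062; exercise value = 5.0000 ≤ continuation, so V_0 = 24.3062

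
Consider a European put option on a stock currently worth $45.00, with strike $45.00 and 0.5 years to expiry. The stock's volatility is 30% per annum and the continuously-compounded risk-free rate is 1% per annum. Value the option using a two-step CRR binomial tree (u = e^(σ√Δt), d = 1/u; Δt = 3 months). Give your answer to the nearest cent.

CRR parameters: u = e^(σ√Δt) = e^(0.3·√0.25) = 1.1618, d = 1/u = 0.8607
Per-period rate: rΔt = 0.01·0.25 = 0.0025, so R = e^0.0025 = 1.0025
Risk-neutral probability p = (e^0.0025 − 0.8607)/(1.1618 − 0.8607) = 0.1418/0.3011 = 0.4709
Terminal stock prices: S_uu = 60.74, S_ud = 45, S_dd = 33.34
Terminal payoffs (K − S): max(-15.74, 0) = 0, max(0, 0) = 0, max(11.66, 0) = 11.66
Node u (S = 52.28): V_u = e^(−0.0025)·[0.4709·0.0000 + 0.5291·0.0000] = 0.0000
Node d (S = 38.73): V_d = e^(−0.0025)·[0.4709·0.0000 + 0.5291·11.6632] = 6.1558
Node 0 (S = 45): V_0 = e^(−0.0025)·[0.4709·0.0000 + 0.5291·6.1558] = 3.2490

$3.25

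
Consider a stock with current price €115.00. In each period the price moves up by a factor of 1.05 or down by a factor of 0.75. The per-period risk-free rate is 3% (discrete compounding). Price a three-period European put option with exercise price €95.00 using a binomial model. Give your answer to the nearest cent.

Risk-neutral probability p = (1 + 0.03 − 0.75)/(1.05 − 0.75) = 0.2800/0.3000 = 0.9333
Terminal stock prices: S_uuu = 133.1, S_uud = 95.09, S_udd = 67.92, S_ddd = 48.52
Terminal payoffs (K − S): max(-38.13, 0) = 0, max(-0.09063, 0) = 0, max(27.08, 0) = 27.08, max(46.48, 0) = 46.48
Node uu (S = 126.8): V_uu = 1/1.03·[0.9333·0.0000 + 0.0667·0.0000] = 0.0000
Node ud (S = 90.56): V_ud = 1/1.03·[0.9333·0.0000 + 0.0667·27.0781] = 1.7526
Node dd (S = 64.69): V_dd = 1/1.03·[0.9333·27.0781 + 0.0667·46.4844] = 27.5455
Node u (S = 120.8): V_u = 1/1.03·[0.9333·0.0000 + 0.0667·1.7526] = 0.1134
Node d (S = 86.25): V_d = 1/1.03·[0.9333·1.7526 + 0.0667·27.5455] = 3.3710
Node 0 (S = 115): V_0 = 1/1.03·[0.9333·0.1134 + 0.0667·3.3710] = 0.3210

€0.32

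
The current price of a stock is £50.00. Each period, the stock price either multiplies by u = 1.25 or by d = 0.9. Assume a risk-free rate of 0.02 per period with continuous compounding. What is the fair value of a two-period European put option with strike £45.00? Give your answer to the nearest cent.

Risk-neutral probability p = (e^0.02 − 0.9)/(1.25 − 0.9) = 0.1202/0.3500 = 0.3434
Terminal stock prices: S_uu = 78.12, S_ud = 56.25, S_dd = 40.5
Terminal payoffs (K − S): max(-33.12, 0) = 0, max(-11.25, 0) = 0, max(4.5, 0) = 4.5
Node u (S = 62.5): V_u = e^(−0.02)·[0.3434·0.0000 + 0.6566·0.0000] = 0.0000
Node d (S = 45): V_d = e^(−0.02)·[0.3434·0.0000 + 0.6566·4.5000] = 2.8961
Node 0 (S = 50): V_0 = e^(−0.02)·[0.3434·0.0000 + 0.6566·2.8961] = 1.8638

£1.86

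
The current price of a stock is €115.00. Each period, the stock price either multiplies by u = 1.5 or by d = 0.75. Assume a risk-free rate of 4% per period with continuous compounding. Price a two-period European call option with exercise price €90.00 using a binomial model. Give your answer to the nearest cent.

Risk-neutral probability p = (e^0.04 − 0.75)/(1.5 − 0.75) = 0.2908/0.7500 = 0.3877
Terminal stock prices: S_uu = 258.8, S_ud = 129.4, S_dd = 64.69
Terminal payoffs (S − K): max(168.8, 0) = 168.8, max(39.38, 0) = 39.38, max(-25.31, 0) = 0
Node u (S = 172.5): V_u = e^(−0.04)·[0.3877·168.7500 + 0.6123·39.3750] = 86.0290
Node d (S = 86.25): V_d = e^(−0.04)·[0.3877·39.3750 + 0.6123·0.0000] = 14.6689
Node 0 (S = 115): V_0 = e^(−0.04)·[0.3877·86.0290 + 0.6123·14.6689] = 40.6785

€40.68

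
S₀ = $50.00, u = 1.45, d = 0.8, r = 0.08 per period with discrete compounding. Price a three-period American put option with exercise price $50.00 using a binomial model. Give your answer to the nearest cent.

$5.80

Risk-neutral probability p = (1 + 0.08 − 0.8)/(1.45 − 0.8) = 0.2800/0.6500 = 0.4308
Terminal stock prices: S_uuu = 152.4, S_uud = 84.1, S_udd = 46.4, S_ddd = 25.6
Terminal payoffs (K − S): max(-102.4, 0) = 0, max(-34.1, 0) = 0, max(3.6, 0) = 3.6, max(24.4, 0) = 24.4
Node uu (S = 105.1): continuation = 1/1.08·[0.4308·0.0000 + 0.5692·0.0000] = 0.0000; exercise value = 0.0000 ≤ continuation, so V_uu = 0.0000
Node ud (S = 58): continuation = 1/1.08·[0.4308·0.0000 + 0.5692·3.6000] = 1.8974; exercise value = 0.0000 ≤ continuation, so V_ud = 1.8974
Node dd (S = 32): continuation = 1/1.08·[0.4308·3.6000 + 0.5692·24.4000] = 14.2963; exercise value = 18.0000 > continuation, so V_dd = 18.0000 (exercise)
Node u (S = 72.5): continuation = 1/1.08·[0.4308·0.0000 + 0.5692·1.8974] = 1.0001; exercise value = 0.0000 ≤ continuation, so V_u = 1.0001
Node d (S = 40): continuation = 1/1.08·[0.4308·1.8974 + 0.5692·18.0000] = 10.2440; exercise value = 10.0000 ≤ continuation, so V_d = 10.2440
Node 0 (S = 50): continuation = 1/1.08·[0.4308·1.0001 + 0.5692·10.2440] = 5.7981; exercise value = 0.0000 ≤ continuation, so V_0 = 5.7981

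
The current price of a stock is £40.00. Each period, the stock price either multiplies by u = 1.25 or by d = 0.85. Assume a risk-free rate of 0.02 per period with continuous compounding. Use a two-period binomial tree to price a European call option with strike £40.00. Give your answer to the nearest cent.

Risk-neutral probability p = (e^0.02 − 0.85)/(1.25 − 0.85) = 0.1702/0.4000 = 0.4255
Terminal stock prices: S_uu = 62.5, S_ud = 42.5, S_dd = 28.9
Terminal payoffs (S − K): max(22.5, 0) = 22.5, max(2.5, 0) = 2.5, max(-11.1, 0) = 0
Node u (S = 50): V_u = e^(−0.02)·[0.4255·22.5000 + 0.5745·2.5000] = 10.7921
Node d (S = 34): V_d = e^(−0.02)·[0.4255·2.5000 + 0.5745·0.0000] = 1.0427
Node 0 (S = 40): V_0 = e^(−0.02)·[0.4255·10.7921 + 0.5745·1.0427] = 5.0883

£5.09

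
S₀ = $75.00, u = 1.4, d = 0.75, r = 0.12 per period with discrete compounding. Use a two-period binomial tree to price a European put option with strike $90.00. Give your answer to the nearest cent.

$11.47

Risk-neutral probability p = (1 + 0.12 − 0.75)/(1.4 − 0.75) = 0.3700/0.6500 = 0.5692
Terminal stock prices: S_uu = 147, S_ud = 78.75, S_dd = 42.19
Terminal payoffs (K − S): max(-57, 0) = 0, max(11.25, 0) = 11.25, max(47.81, 0) = 47.81
Node u (S = 105): V_u = 1/1.12·[0.5692·0.0000 + 0.4308·11.2500] = 4.3269
Node d (S = 56.25): V_d = 1/1.12·[0.5692·11.2500 + 0.4308·47.8125] = 24.1071
Node 0 (S = 75): V_0 = 1/1.12·[0.5692·4.3269 + 0.4308·24.1071] = 11.4711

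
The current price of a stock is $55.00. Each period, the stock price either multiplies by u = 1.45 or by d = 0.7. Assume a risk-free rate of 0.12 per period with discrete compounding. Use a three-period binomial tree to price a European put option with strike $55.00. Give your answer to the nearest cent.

Risk-neutral probability p = (1 + 0.12 − 0.7)/(1.45 − 0.7) = 0.4200/0.7500 = 0.5600
Terminal stock prices: S_uuu = 167.7, S_uud = 80.95, S_udd = 39.08, S_ddd = 18.86
Terminal payoffs (K − S): max(-112.7, 0) = 0, max(-25.95, 0) = 0, max(15.92, 0) = 15.92, max(36.14, 0) = 36.14
Node uu (S = 115.6): V_uu = 1/1.12·[0.5600·0.0000 + 0.4400·0.0000] = 0.0000
Node ud (S = 55.82): V_ud = 1/1.12·[0.5600·0.0000 + 0.4400·15.9225] = 6.2553
Node dd (S = 26.95): V_dd = 1/1.12·[0.5600·15.9225 + 0.4400·36.1350] = 22.1571
Node u (S = 79.75): V_u = 1/1.12·[0.5600·0.0000 + 0.4400·6.2553] = 2.4574
Node d (S = 38.5): V_d = 1/1.12·[0.5600·6.2553 + 0.4400·22.1571] = 11.8322
Node 0 (S = 55): V_0 = 1/1.12·[0.5600·2.4574 + 0.4400·11.8322] = 5.8771

$5.88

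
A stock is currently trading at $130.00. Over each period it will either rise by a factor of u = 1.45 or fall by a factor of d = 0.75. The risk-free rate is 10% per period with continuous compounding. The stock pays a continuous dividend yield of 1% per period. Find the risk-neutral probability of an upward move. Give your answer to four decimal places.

Per-period risk-free factor R = e^0.1 = 1.1052; dividend-adjusted growth = e^(0.1−0.01) = 1.0942.
Risk-neutral probability p = (1.0942 − 0.75)/(1.45 − 0.75) = 0.3442/0.7000 = 0.4917

p = 0.4917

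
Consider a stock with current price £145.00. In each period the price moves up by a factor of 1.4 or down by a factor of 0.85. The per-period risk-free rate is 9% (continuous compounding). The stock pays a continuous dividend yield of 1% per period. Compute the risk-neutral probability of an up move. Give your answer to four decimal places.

Per-period risk-free factor R = e^0.09 = 1.0942; dividend-adjusted growth = e^(0.09−0.01) = 1.0833.
Risk-neutral probability p = (1.0833 − 0.85)/(1.4 − 0.85) = 0.2333/0.5500 = 0.4242

p = 0.4242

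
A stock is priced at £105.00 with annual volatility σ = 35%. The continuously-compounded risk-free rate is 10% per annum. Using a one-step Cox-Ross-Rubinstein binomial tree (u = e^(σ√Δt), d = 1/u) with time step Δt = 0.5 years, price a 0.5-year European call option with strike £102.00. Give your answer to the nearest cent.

CRR parameters: u = e^(σ√Δt) = e^(0.35·√0.5) = 1.2808, d = 1/u = 0.7808
Per-period rate: rΔt = 0.1·0.5 = 0.05, so R = e^0.05 = 1.0513
Risk-neutral probability p = (e^0.05 − 0.7808)/(1.2808 − 0.7808) = 0.2705/0.5000 = 0.5410
Terminal stock prices: S_u = 134.5, S_d = 81.98
Terminal payoffs (S − K): max(32.48, 0) = 32.48, max(-20.02, 0) = 0
Node 0 (S = 105): V_0 = e^(−0.05)·[0.5410·32.4843 + 0.4590·0.0000] = 16.7162

£16.72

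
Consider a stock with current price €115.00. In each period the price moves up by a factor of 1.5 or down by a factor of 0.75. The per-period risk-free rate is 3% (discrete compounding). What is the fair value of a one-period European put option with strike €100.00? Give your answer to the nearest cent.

Risk-neutral probability p = (1 + 0.03 − 0.75)/(1.5 − 0.75) = 0.2800/0.7500 = 0.3733
Terminal stock prices: S_u = 172.5, S_d = 86.25
Terminal payoffs (K − S): max(-72.5, 0) = 0, max(13.75, 0) = 13.75
Node 0 (S = 115): V_0 = 1/1.03·[0.3733·0.0000 + 0.6267·13.7500] = 8.3657

€8.37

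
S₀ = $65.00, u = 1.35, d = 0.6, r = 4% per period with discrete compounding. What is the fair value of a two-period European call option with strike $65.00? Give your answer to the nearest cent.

$17.01

Risk-neutral probability p = (1 + 0.04 − 0.6)/(1.35 − 0.6) = 0.4400/0.7500 = 0.5867
Terminal stock prices: S_uu = 118.5, S_ud = 52.65, S_dd = 23.4
Terminal payoffs (S − K): max(53.46, 0) = 53.46, max(-12.35, 0) = 0, max(-41.6, 0) = 0
Node u (S = 87.75): V_u = 1/1.04·[0.5867·53.4625 + 0.4133·0.0000] = 30.1583
Node d (S = 39): V_d = 1/1.04·[0.5867·0.0000 + 0.4133·0.0000] = 0.0000
Node 0 (S = 65): V_0 = 1/1.04·[0.5867·30.1583 + 0.4133·0.0000] = 17.0124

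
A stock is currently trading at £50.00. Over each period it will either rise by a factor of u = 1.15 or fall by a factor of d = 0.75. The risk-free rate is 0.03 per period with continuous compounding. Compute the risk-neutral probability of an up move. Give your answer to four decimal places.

Risk-neutral probability p = (e^0.03 − 0.75)/(1.15 − 0.75) = 0.2805/0.4000 = 0.7011

p = 0.7011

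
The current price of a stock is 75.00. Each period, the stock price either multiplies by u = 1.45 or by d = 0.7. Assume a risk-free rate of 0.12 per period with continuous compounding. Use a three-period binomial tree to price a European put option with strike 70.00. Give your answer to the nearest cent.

Risk-neutral probability p = (e^0.12 − 0.7)/(1.45 − 0.7) = 0.4275/0.7500 = 0.5700
Terminal stock prices: S_uuu = 228.6, S_uud = 110.4, S_udd = 53.29, S_ddd = 25.72
Terminal payoffs (K − S): max(-158.6, 0) = 0, max(-40.38, 0) = 0, max(16.71, 0) = 16.71, max(44.28, 0) = 44.28
Node uu (S = 157.7): V_uu = e^(−0.12)·[0.5700·0.0000 + 0.4300·0.0000] = 0.0000
Node ud (S = 76.12): V_ud = e^(−0.12)·[0.5700·0.0000 + 0.4300·16.7125] = 6.3738
Node dd (S = 36.75): V_dd = e^(−0.12)·[0.5700·16.7125 + 0.4300·44.2750] = 25.3344
Node u (S = 108.8): V_u = e^(−0.12)·[0.5700·0.0000 + 0.4300·6.3738] = 2.4308
Node d (S = 52.5): V_d = e^(−0.12)·[0.5700·6.3738 + 0.4300·25.3344] = 12.8843
Node 0 (S = 75): V_0 = e^(−0.12)·[0.5700·2.4308 + 0.4300·12.8843] = 6.1427

6.14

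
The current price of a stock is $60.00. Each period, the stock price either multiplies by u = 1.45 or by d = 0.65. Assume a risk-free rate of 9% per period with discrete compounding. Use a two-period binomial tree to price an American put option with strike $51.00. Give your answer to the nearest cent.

Risk-neutral probability p = (1 + 0.09 − 0.65)/(1.45 − 0.65) = 0.4400/0.8000 = 0.5500
Terminal stock prices: S_uu = 126.2, S_ud = 56.55, S_dd = 25.35
Terminal payoffs (K − S): max(-75.15, 0) = 0, max(-5.55, 0) = 0, max(25.65, 0) = 25.65
Node u (S = 87): continuation = 1/1.09·[0.5500·0.0000 + 0.4500·0.0000] = 0.0000; exercise value = 0.0000 ≤ continuation, so V_u = 0.0000
Node d (S = 39): continuation = 1/1.09·[0.5500·0.0000 + 0.4500·25.6500] = 10.5894; exercise value = 12.0000 > continuation, so V_d = 12.0000 (exercise)
Node 0 (S = 60): continuation = 1/1.09·[0.5500·0.0000 + 0.4500·12.0000] = 4.9541; exercise value = 0.0000 ≤ continuation, so V_0 = 4.9541

$4.95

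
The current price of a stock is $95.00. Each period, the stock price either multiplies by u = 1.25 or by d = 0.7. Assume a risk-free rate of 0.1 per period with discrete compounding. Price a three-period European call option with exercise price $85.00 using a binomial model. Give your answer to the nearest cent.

Risk-neutral probability p = (1 + 0.1 − 0.7)/(1.25 − 0.7) = 0.4000/0.5500 = 0.7273
Terminal stock prices: S_uuu = 185.5, S_uud = 103.9, S_udd = 58.19, S_ddd = 32.58
Terminal payoffs (S − K): max(100.5, 0) = 100.5, max(18.91, 0) = 18.91, max(-26.81, 0) = 0, max(-52.42, 0) = 0
Node uu (S = 148.4): V_uu = 1/1.1·[0.7273·100.5469 + 0.2727·18.9062] = 71.1648
Node ud (S = 83.12): V_ud = 1/1.1·[0.7273·18.9062 + 0.2727·0.0000] = 12.5000
Node dd (S = 46.55): V_dd = 1/1.1·[0.7273·0.0000 + 0.2727·0.0000] = 0.0000
Node u (S = 118.8): V_u = 1/1.1·[0.7273·71.1648 + 0.2727·12.5000] = 50.1503
Node d (S = 66.5): V_d = 1/1.1·[0.7273·12.5000 + 0.2727·0.0000] = 8.2645
Node 0 (S = 95): V_0 = 1/1.1·[0.7273·50.1503 + 0.2727·8.2645] = 35.2062

$35.21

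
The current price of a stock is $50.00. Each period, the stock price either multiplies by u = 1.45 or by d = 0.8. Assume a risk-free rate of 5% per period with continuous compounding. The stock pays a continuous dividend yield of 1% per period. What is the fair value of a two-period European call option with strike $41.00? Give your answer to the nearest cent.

Per-period risk-free factor R = e^0.05 = 1.0513; dividend-adjusted growth = e^(0.05−0.01) = 1.0408.
Risk-neutral probability p = (1.0408 − 0.8)/(1.45 − 0.8) = 0.2408/0.6500 = 0.3705
Terminal stock prices: S_uu = 105.1, S_ud = 58, S_dd = 32
Terminal payoffs (S − K): max(64.12, 0) = 64.12, max(17, 0) = 17, max(-9, 0) = 0
Node u (S = 72.5): V_u = e^(−0.05)·[0.3705·64.1250 + 0.6295·17.0000] = 32.7782
Node d (S = 40): V_d = e^(−0.05)·[0.3705·17.0000 + 0.6295·0.0000] = 5.9910
Node 0 (S = 50): V_0 = e^(−0.05)·[0.3705·32.7782 + 0.6295·5.9910] = 15.1389

$15.14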